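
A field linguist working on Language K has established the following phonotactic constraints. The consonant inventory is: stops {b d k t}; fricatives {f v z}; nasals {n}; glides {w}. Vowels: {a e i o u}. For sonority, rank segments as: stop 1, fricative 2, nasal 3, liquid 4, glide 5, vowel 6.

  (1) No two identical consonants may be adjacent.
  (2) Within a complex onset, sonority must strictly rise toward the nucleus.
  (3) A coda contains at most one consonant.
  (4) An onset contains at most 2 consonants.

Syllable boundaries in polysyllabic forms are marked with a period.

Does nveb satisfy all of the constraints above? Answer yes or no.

nveb — violates constraint 2: syllable 1 onset /nv/: /n/ (nasal, 3) → /v/ (fricative, 2) does not rise → ill-formed

no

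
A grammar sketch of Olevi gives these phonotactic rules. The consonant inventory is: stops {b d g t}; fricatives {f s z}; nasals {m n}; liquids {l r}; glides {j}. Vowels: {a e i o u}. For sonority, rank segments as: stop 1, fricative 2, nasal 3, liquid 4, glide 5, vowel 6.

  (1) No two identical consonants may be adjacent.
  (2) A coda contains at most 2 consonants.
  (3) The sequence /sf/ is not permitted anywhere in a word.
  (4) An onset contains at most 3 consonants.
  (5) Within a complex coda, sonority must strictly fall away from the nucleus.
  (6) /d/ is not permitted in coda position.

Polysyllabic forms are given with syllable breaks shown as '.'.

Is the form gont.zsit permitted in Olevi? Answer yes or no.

gont.zsit — σ1 onset /g/, coda /nt/ (3→1 falls) ok; σ2 onset /zs/ (2C), coda /t/ ok → permitted

yes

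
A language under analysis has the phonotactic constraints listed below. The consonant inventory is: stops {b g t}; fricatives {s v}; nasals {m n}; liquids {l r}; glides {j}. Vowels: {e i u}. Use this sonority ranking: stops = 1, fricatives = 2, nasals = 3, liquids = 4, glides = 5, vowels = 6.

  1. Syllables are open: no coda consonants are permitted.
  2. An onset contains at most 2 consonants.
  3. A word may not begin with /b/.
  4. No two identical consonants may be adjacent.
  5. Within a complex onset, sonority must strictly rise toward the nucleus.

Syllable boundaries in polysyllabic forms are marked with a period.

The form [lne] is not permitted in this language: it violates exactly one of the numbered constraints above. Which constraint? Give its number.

5

[lne]: syllable 1 onset /ln/: /l/ (liquid, 4) → /n/ (nasal, 3) does not rise.
This is a violation of constraint 5: "Within a complex onset, sonority must strictly rise toward the nucleus."
The remaining constraints (1, 2, 3, 4) are satisfied.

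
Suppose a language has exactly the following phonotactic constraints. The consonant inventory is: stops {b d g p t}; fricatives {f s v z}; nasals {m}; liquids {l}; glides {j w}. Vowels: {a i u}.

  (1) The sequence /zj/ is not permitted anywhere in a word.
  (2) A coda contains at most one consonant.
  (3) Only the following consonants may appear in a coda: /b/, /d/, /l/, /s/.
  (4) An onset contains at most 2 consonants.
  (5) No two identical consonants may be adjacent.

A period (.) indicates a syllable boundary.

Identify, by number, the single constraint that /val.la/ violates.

/val.la/: adjacent identical consonants /ll/.
This is a violation of constraint 5: "No two identical consonants may be adjacent."
The remaining constraints (1, 2, 3, 4) are satisfied.

5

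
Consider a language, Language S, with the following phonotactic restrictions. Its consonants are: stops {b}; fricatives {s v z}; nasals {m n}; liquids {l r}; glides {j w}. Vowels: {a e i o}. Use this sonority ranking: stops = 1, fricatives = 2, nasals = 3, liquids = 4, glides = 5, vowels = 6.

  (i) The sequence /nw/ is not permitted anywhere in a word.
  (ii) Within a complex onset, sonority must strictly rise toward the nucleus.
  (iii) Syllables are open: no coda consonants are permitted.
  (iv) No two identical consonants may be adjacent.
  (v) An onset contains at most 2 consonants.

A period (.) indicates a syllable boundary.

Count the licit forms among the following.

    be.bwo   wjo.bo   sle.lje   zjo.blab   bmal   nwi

2

be.bwo — σ1 onset /b/, coda /∅/ ok; σ2 onset /bw/ (1→5 rises), coda /∅/ ok → licit
wjo.bo — violates constraint (ii): syllable 1 onset /wj/: /w/ (glide, 5) → /j/ (glide, 5) does not rise → illicit
sle.lje — σ1 onset /sl/ (2→4 rises), coda /∅/ ok; σ2 onset /lj/ (4→5 rises), coda /∅/ ok → licit
zjo.blab — violates constraint (iii): syllable 2 coda /b/ has 1 consonant (> 0) → illicit
bmal — violates constraint (iii): syllable 1 coda /l/ has 1 consonant (> 0) → illicit
nwi — violates constraint (i): contains banned sequence /nw/ → illicit
Licit: be.bwo, sle.lje → 2.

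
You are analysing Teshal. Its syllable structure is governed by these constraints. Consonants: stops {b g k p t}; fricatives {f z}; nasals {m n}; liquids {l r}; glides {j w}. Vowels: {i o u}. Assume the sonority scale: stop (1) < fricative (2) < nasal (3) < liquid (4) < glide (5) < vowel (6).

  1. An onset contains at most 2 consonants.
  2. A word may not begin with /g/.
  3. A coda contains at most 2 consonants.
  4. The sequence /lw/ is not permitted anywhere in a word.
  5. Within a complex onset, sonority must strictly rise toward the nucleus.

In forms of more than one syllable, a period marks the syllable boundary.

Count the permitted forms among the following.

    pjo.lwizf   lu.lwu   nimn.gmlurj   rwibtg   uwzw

pjo.lwizf — violates constraint 4: contains banned sequence /lw/ → not permitted
lu.lwu — violates constraint 4: contains banned sequence /lw/ → not permitted
nimn.gmlurj — violates constraint 1: syllable 2 onset /gml/ has 3 consonants (> 2) → not permitted
rwibtg — violates constraint 3: syllable 1 coda /btg/ has 3 consonants (> 2) → not permitted
uwzw — violates constraint 3: syllable 1 coda /wzw/ has 3 consonants (> 2) → not permitted
No form is permitted → 0.

0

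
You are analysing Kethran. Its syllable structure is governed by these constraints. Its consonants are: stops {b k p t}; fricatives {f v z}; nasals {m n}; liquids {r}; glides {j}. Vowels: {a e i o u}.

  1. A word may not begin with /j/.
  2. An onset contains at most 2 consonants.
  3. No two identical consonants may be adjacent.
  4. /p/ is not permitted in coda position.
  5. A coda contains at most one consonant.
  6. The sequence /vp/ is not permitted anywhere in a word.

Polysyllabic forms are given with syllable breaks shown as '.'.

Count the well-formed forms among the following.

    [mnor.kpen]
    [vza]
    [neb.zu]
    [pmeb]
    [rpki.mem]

[mnor.kpen] — σ1 onset /mn/ (2C), coda /r/ ok; σ2 onset /kp/ (2C), coda /n/ ok → well-formed
[vza] — σ1 onset /vz/ (2C), coda /∅/ ok → well-formed
[neb.zu] — σ1 onset /n/, coda /b/ ok; σ2 onset /z/, coda /∅/ ok → well-formed
[pmeb] — σ1 onset /pm/ (2C), coda /b/ ok → well-formed
[rpki.mem] — violates constraint 2: syllable 1 onset /rpk/ has 3 consonants (> 2) → ill-formed
Well-formed: [mnor.kpen], [vza], [neb.zu], [pmeb] → 4.

4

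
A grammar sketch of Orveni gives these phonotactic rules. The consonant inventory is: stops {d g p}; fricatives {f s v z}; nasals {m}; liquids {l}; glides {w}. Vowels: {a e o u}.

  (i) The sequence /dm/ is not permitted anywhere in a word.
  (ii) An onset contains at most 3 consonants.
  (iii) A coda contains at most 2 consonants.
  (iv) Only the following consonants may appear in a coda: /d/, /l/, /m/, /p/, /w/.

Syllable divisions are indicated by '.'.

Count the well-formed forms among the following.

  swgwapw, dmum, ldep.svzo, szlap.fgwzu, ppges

1

swgwapw — violates constraint (ii): syllable 1 onset /swgw/ has 4 consonants (> 3) → ill-formed
dmum — violates constraint (i): contains banned sequence /dm/ → ill-formed
ldep.svzo — σ1 onset /ld/ (2C), coda /p/ ok; σ2 onset /svz/ (3C), coda /∅/ ok → well-formed
szlap.fgwzu — violates constraint (ii): syllable 2 onset /fgwz/ has 4 consonants (> 3) → ill-formed
ppges — violates constraint (iv): syllable 1 coda contains /s/, which is not a licensed coda consonant → ill-formed
Well-formed: ldep.svzo → 1.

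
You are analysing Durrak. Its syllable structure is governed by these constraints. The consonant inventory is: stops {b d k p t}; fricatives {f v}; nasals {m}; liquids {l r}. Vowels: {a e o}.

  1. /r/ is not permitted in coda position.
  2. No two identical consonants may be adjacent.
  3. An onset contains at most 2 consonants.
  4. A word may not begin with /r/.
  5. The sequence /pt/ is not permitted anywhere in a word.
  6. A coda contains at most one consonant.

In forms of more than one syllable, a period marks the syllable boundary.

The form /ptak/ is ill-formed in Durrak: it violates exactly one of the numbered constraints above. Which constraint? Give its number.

/ptak/: contains banned sequence /pt/.
This is a violation of constraint 5: "The sequence /pt/ is not permitted anywhere in a word."
The remaining constraints (1, 2, 3, 4, 6) are satisfied.

5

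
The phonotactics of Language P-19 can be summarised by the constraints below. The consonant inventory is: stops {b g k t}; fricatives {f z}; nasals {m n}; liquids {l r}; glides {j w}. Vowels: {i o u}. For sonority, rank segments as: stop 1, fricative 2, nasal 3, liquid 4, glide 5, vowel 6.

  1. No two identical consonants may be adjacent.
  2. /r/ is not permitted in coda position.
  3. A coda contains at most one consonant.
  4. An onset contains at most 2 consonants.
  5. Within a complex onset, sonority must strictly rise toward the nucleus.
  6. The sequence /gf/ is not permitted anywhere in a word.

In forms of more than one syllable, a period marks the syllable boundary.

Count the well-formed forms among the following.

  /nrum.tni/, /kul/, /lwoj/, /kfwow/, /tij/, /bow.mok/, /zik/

6

/nrum.tni/ — σ1 onset /nr/ (3→4 rises), coda /m/ ok; σ2 onset /tn/ (1→3 rises), coda /∅/ ok → well-formed
/kul/ — σ1 onset /k/, coda /l/ ok → well-formed
/lwoj/ — σ1 onset /lw/ (4→5 rises), coda /j/ ok → well-formed
/kfwow/ — violates constraint 4: syllable 1 onset /kfw/ has 3 consonants (> 2) → ill-formed
/tij/ — σ1 onset /t/, coda /j/ ok → well-formed
/bow.mok/ — σ1 onset /b/, coda /w/ ok; σ2 onset /m/, coda /k/ ok → well-formed
/zik/ — σ1 onset /z/, coda /k/ ok → well-formed
Well-formed: /nrum.tni/, /kul/, /lwoj/, /tij/, /bow.mok/, /zik/ → 6.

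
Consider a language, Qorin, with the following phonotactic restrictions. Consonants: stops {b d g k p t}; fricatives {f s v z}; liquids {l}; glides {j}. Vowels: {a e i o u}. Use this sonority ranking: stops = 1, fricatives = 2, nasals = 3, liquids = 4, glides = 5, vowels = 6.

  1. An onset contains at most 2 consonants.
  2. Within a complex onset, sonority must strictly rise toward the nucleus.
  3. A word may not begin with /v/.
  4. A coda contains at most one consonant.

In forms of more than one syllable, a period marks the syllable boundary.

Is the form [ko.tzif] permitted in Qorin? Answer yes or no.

yes

[ko.tzif] — σ1 onset /k/, coda /∅/ ok; σ2 onset /tz/ (1→2 rises), coda /f/ ok → permitted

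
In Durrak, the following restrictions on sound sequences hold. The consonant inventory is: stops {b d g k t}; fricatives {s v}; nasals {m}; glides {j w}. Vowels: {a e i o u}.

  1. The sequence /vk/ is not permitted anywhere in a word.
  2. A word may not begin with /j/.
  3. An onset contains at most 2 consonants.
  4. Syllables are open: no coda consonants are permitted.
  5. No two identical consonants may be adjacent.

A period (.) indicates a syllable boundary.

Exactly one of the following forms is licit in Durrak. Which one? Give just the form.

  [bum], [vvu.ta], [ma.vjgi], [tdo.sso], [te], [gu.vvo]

[bum] — violates constraint 4: syllable 1 coda /m/ has 1 consonant (> 0) → illicit
[vvu.ta] — violates constraint 5: adjacent identical consonants /vv/ → illicit
[ma.vjgi] — violates constraint 3: syllable 2 onset /vjg/ has 3 consonants (> 2) → illicit
[tdo.sso] — violates constraint 5: adjacent identical consonants /ss/ → illicit
[te] — σ1 onset /t/, coda /∅/ ok → licit
[gu.vvo] — violates constraint 5: adjacent identical consonants /vv/ → illicit

[te]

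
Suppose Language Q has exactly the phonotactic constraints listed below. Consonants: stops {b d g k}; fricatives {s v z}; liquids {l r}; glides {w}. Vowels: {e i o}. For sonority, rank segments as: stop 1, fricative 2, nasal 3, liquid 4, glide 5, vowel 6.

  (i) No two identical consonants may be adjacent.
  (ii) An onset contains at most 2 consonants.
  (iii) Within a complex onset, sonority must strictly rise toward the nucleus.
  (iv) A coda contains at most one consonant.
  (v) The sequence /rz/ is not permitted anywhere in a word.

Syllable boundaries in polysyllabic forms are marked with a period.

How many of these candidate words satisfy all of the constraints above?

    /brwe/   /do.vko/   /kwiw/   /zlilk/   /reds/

1

/brwe/ — violates constraint (ii): syllable 1 onset /brw/ has 3 consonants (> 2) → ill-formed
/do.vko/ — violates constraint (iii): syllable 2 onset /vk/: /v/ (fricative, 2) → /k/ (stop, 1) does not rise → ill-formed
/kwiw/ — σ1 onset /kw/ (1→5 rises), coda /w/ ok → well-formed
/zlilk/ — violates constraint (iv): syllable 1 coda /lk/ has 2 consonants (> 1) → ill-formed
/reds/ — violates constraint (iv): syllable 1 coda /ds/ has 2 consonants (> 1) → ill-formed
Well-formed: /kwiw/ → 1.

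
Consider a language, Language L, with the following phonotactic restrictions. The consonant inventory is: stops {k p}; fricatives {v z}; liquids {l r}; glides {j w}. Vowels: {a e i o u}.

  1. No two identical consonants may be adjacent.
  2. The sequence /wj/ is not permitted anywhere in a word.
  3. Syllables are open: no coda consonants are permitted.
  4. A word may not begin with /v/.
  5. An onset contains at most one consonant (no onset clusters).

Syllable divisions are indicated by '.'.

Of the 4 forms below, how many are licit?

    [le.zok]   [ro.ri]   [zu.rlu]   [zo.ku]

2

[le.zok] — violates constraint 3: syllable 2 coda /k/ has 1 consonant (> 0) → illicit
[ro.ri] — σ1 onset /r/, coda /∅/ ok; σ2 onset /r/, coda /∅/ ok → licit
[zu.rlu] — violates constraint 5: syllable 2 onset /rl/ has 2 consonants (> 1) → illicit
[zo.ku] — σ1 onset /z/, coda /∅/ ok; σ2 onset /k/, coda /∅/ ok → licit
Licit: [ro.ri], [zo.ku] → 2.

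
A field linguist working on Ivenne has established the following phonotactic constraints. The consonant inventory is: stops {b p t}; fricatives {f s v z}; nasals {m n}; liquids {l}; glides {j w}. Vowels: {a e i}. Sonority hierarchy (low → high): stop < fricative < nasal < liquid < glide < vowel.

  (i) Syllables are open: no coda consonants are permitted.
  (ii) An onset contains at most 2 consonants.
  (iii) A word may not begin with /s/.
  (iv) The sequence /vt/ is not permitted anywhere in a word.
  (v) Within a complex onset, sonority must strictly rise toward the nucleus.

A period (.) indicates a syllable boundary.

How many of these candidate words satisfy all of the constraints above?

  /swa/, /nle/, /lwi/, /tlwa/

2

/swa/ — violates constraint (iii): word begins with /s/ → ill-formed
/nle/ — σ1 onset /nl/ (3→4 rises), coda /∅/ ok → well-formed
/lwi/ — σ1 onset /lw/ (4→5 rises), coda /∅/ ok → well-formed
/tlwa/ — violates constraint (ii): syllable 1 onset /tlw/ has 3 consonants (> 2) → ill-formed
Well-formed: /nle/, /lwi/ → 2.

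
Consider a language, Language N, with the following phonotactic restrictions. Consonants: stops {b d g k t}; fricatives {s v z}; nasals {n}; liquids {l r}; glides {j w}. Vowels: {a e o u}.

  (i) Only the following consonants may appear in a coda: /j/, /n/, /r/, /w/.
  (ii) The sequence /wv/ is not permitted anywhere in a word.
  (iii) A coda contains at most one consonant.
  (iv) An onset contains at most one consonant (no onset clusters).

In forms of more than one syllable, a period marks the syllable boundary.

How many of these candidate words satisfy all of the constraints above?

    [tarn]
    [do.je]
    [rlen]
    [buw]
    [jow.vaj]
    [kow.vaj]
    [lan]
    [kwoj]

3

[tarn] — violates constraint (iii): syllable 1 coda /rn/ has 2 consonants (> 1) → illicit
[do.je] — σ1 onset /d/, coda /∅/ ok; σ2 onset /j/, coda /∅/ ok → licit
[rlen] — violates constraint (iv): syllable 1 onset /rl/ has 2 consonants (> 1) → illicit
[buw] — σ1 onset /b/, coda /w/ ok → licit
[jow.vaj] — violates constraint (ii): contains banned sequence /wv/ → illicit
[kow.vaj] — violates constraint (ii): contains banned sequence /wv/ → illicit
[lan] — σ1 onset /l/, coda /n/ ok → licit
[kwoj] — violates constraint (iv): syllable 1 onset /kw/ has 2 consonants (> 1) → illicit
Licit: [do.je], [buw], [lan] → 3.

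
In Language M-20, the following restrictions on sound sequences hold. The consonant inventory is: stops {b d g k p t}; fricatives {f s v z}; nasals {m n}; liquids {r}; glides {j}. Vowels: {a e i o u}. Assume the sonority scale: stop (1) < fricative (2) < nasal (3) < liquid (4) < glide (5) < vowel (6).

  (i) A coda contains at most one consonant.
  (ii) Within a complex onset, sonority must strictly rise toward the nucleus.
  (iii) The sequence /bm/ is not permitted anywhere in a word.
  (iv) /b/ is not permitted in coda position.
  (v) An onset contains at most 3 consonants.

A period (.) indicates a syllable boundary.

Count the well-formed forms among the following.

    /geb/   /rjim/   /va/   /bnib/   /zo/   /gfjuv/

/geb/ — violates constraint (iv): syllable 1 coda contains /b/ → ill-formed
/rjim/ — σ1 onset /rj/ (4→5 rises), coda /m/ ok → well-formed
/va/ — σ1 onset /v/, coda /∅/ ok → well-formed
/bnib/ — violates constraint (iv): syllable 1 coda contains /b/ → ill-formed
/zo/ — σ1 onset /z/, coda /∅/ ok → well-formed
/gfjuv/ — σ1 onset /gfj/ (1→2→5 rises), coda /v/ ok → well-formed
Well-formed: /rjim/, /va/, /zo/, /gfjuv/ → 4.

4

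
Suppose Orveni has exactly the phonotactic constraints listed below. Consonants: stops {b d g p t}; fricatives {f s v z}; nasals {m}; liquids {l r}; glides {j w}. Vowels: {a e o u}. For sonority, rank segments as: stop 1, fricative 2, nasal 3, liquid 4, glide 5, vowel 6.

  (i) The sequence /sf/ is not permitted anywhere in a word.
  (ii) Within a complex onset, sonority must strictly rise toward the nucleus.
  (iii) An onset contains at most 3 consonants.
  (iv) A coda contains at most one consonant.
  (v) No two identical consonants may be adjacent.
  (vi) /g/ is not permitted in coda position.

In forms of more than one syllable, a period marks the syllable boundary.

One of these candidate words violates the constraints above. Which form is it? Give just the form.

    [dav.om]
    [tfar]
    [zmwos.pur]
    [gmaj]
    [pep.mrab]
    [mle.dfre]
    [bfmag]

[dav.om] — σ1 onset /d/, coda /v/ ok; σ2 onset /∅/, coda /m/ ok → phonotactically legal
[tfar] — σ1 onset /tf/ (1→2 rises), coda /r/ ok → phonotactically legal
[zmwos.pur] — σ1 onset /zmw/ (2→3→5 rises), coda /s/ ok; σ2 onset /p/, coda /r/ ok → phonotactically legal
[gmaj] — σ1 onset /gm/ (1→3 rises), coda /j/ ok → phonotactically legal
[pep.mrab] — σ1 onset /p/, coda /p/ ok; σ2 onset /mr/ (3→4 rises), coda /b/ ok → phonotactically legal
[mle.dfre] — σ1 onset /ml/ (3→4 rises), coda /∅/ ok; σ2 onset /dfr/ (1→2→4 rises), coda /∅/ ok → phonotactically legal
[bfmag] — violates constraint (vi): syllable 1 coda contains /g/ → phonotactically illegal

[bfmag]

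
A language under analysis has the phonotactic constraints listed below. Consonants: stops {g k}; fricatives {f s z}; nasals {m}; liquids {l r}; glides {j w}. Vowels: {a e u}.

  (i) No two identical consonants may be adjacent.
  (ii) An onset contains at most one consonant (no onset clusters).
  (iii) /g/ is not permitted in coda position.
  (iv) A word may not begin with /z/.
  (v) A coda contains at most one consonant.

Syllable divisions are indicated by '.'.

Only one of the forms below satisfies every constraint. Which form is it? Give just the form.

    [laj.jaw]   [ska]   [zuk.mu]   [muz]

[laj.jaw] — violates constraint (i): adjacent identical consonants /jj/ → ill-formed
[ska] — violates constraint (ii): syllable 1 onset /sk/ has 2 consonants (> 1) → ill-formed
[zuk.mu] — violates constraint (iv): word begins with /z/ → ill-formed
[muz] — σ1 onset /m/, coda /z/ ok → well-formed

[muz]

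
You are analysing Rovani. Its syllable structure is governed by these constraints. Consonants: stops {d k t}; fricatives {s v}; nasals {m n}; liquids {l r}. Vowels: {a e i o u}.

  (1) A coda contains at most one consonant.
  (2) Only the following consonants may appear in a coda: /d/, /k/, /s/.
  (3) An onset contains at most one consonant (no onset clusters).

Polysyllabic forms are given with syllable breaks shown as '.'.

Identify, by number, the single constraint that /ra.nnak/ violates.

3

/ra.nnak/: syllable 2 onset /nn/ has 2 consonants (> 1).
This is a violation of constraint 3: "An onset contains at most one consonant (no onset clusters)."
The remaining constraints (1, 2) are satisfied.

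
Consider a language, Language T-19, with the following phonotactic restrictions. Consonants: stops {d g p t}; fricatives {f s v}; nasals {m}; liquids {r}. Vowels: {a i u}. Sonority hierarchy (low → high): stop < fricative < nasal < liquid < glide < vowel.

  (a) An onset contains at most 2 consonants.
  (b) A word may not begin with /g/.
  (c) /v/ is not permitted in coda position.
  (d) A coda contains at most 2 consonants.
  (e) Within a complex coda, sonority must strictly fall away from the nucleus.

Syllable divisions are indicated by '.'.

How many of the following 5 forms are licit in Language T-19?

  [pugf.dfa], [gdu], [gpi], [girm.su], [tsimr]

0

[pugf.dfa] — violates constraint (e): syllable 1 coda /gf/: /g/ (stop, 1) → /f/ (fricative, 2) does not fall → illicit
[gdu] — violates constraint (b): word begins with /g/ → illicit
[gpi] — violates constraint (b): word begins with /g/ → illicit
[girm.su] — violates constraint (b): word begins with /g/ → illicit
[tsimr] — violates constraint (e): syllable 1 coda /mr/: /m/ (nasal, 3) → /r/ (liquid, 4) does not fall → illicit
No form is licit → 0.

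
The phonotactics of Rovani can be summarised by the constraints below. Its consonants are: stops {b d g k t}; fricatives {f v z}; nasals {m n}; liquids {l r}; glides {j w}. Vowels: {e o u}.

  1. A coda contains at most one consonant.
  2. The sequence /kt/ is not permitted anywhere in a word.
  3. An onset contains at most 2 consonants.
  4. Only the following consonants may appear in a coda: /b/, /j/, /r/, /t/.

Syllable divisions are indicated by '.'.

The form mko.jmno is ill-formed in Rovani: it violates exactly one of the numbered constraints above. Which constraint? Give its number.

3

mko.jmno: syllable 2 onset /jmn/ has 3 consonants (> 2).
This is a violation of constraint 3: "An onset contains at most 2 consonants."
The remaining constraints (1, 2, 4) are satisfied.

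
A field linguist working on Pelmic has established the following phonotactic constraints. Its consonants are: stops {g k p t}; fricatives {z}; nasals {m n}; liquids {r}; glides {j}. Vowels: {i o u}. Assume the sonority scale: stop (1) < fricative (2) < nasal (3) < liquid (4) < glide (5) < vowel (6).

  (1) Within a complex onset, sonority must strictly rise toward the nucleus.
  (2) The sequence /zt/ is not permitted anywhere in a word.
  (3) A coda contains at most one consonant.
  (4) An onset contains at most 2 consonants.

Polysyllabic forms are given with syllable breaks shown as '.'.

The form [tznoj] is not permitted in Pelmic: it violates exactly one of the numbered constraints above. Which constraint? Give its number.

4

[tznoj]: syllable 1 onset /tzn/ has 3 consonants (> 2).
This is a violation of constraint 4: "An onset contains at most 2 consonants."
The remaining constraints (1, 2, 3) are satisfied.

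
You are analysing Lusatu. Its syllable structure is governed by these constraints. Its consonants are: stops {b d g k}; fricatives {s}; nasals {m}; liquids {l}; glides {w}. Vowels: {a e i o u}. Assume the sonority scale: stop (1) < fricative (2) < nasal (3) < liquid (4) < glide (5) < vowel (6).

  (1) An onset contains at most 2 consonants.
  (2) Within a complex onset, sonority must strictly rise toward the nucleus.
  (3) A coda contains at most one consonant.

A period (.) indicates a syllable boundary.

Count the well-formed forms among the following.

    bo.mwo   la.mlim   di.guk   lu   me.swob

5

bo.mwo — σ1 onset /b/, coda /∅/ ok; σ2 onset /mw/ (3→5 rises), coda /∅/ ok → well-formed
la.mlim — σ1 onset /l/, coda /∅/ ok; σ2 onset /ml/ (3→4 rises), coda /m/ ok → well-formed
di.guk — σ1 onset /d/, coda /∅/ ok; σ2 onset /g/, coda /k/ ok → well-formed
lu — σ1 onset /l/, coda /∅/ ok → well-formed
me.swob — σ1 onset /m/, coda /∅/ ok; σ2 onset /sw/ (2→5 rises), coda /b/ ok → well-formed
Well-formed: bo.mwo, la.mlim, di.guk, lu, me.swob → 5.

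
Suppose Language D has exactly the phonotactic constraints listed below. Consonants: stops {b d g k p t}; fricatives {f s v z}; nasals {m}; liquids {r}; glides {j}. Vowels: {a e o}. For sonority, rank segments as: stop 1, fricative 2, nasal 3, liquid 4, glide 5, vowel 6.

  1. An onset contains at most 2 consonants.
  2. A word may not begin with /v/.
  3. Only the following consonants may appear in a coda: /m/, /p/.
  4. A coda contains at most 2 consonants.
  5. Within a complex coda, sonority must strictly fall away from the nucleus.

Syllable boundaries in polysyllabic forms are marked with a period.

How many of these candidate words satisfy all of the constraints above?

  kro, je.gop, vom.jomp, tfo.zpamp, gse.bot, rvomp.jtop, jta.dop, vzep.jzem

5

kro — σ1 onset /kr/ (2C), coda /∅/ ok → permitted
je.gop — σ1 onset /j/, coda /∅/ ok; σ2 onset /g/, coda /p/ ok → permitted
vom.jomp — violates constraint 2: word begins with /v/ → not permitted
tfo.zpamp — σ1 onset /tf/ (2C), coda /∅/ ok; σ2 onset /zp/ (2C), coda /mp/ (3→1 falls) ok → permitted
gse.bot — violates constraint 3: syllable 2 coda contains /t/, which is not a licensed coda consonant → not permitted
rvomp.jtop — σ1 onset /rv/ (2C), coda /mp/ (3→1 falls) ok; σ2 onset /jt/ (2C), coda /p/ ok → permitted
jta.dop — σ1 onset /jt/ (2C), coda /∅/ ok; σ2 onset /d/, coda /p/ ok → permitted
vzep.jzem — violates constraint 2: word begins with /v/ → not permitted
Permitted: kro, je.gop, tfo.zpamp, rvomp.jtop, jta.dop → 5.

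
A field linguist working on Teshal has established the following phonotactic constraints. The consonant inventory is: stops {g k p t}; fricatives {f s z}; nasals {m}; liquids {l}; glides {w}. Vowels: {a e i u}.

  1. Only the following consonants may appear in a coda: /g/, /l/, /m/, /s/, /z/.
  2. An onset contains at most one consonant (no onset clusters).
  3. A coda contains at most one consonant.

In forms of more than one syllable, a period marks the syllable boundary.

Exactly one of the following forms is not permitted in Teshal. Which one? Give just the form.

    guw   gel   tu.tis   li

guw — violates constraint 1: syllable 1 coda contains /w/, which is not a licensed coda consonant → not permitted
gel — σ1 onset /g/, coda /l/ ok → permitted
tu.tis — σ1 onset /t/, coda /∅/ ok; σ2 onset /t/, coda /s/ ok → permitted
li — σ1 onset /l/, coda /∅/ ok → permitted

guw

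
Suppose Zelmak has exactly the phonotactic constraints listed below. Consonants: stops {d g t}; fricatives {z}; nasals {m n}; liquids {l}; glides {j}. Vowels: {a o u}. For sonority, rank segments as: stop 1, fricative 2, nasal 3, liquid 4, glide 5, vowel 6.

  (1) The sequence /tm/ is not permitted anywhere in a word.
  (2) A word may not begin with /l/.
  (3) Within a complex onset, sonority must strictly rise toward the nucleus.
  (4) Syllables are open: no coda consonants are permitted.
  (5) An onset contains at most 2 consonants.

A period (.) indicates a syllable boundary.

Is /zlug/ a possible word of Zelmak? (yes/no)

no

/zlug/ — violates constraint 4: syllable 1 coda /g/ has 1 consonant (> 0) → phonotactically illegal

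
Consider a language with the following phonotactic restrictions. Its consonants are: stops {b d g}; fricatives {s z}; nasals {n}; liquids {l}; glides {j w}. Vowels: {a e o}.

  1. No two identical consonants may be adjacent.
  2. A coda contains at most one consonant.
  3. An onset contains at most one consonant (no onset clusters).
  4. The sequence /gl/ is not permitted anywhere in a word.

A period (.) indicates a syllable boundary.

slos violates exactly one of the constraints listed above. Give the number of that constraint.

3

slos: syllable 1 onset /sl/ has 2 consonants (> 1).
This is a violation of constraint 3: "An onset contains at most one consonant (no onset clusters)."
The remaining constraints (1, 2, 4) are satisfied.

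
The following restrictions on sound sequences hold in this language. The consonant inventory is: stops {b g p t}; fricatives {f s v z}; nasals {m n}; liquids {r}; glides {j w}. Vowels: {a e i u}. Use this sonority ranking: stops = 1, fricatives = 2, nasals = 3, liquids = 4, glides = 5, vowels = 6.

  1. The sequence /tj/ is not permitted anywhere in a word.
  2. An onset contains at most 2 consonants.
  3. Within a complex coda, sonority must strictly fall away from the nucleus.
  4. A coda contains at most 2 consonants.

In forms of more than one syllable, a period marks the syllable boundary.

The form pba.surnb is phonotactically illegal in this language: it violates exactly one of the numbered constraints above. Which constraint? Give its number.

4

pba.surnb: syllable 2 coda /rnb/ has 3 consonants (> 2).
This is a violation of constraint 4: "A coda contains at most 2 consonants."
The remaining constraints (1, 2, 3) are satisfied.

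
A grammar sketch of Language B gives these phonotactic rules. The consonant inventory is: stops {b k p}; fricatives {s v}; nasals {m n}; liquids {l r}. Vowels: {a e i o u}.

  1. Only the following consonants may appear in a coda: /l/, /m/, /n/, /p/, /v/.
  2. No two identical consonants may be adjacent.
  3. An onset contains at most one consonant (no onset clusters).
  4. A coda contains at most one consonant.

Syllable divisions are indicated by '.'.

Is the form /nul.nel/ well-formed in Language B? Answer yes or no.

yes

/nul.nel/ — σ1 onset /n/, coda /l/ ok; σ2 onset /n/, coda /l/ ok → well-formed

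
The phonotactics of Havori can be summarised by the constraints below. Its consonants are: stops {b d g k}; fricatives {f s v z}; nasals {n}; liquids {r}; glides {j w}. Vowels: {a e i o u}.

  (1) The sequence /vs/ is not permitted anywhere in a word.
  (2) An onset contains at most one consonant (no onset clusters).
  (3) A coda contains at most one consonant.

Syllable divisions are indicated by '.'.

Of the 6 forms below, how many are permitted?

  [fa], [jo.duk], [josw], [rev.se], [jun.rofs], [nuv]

3

[fa] — σ1 onset /f/, coda /∅/ ok → permitted
[jo.duk] — σ1 onset /j/, coda /∅/ ok; σ2 onset /d/, coda /k/ ok → permitted
[josw] — violates constraint 3: syllable 1 coda /sw/ has 2 consonants (> 1) → not permitted
[rev.se] — violates constraint 1: contains banned sequence /vs/ → not permitted
[jun.rofs] — violates constraint 3: syllable 2 coda /fs/ has 2 consonants (> 1) → not permitted
[nuv] — σ1 onset /n/, coda /v/ ok → permitted
Permitted: [fa], [jo.duk], [nuv] → 3.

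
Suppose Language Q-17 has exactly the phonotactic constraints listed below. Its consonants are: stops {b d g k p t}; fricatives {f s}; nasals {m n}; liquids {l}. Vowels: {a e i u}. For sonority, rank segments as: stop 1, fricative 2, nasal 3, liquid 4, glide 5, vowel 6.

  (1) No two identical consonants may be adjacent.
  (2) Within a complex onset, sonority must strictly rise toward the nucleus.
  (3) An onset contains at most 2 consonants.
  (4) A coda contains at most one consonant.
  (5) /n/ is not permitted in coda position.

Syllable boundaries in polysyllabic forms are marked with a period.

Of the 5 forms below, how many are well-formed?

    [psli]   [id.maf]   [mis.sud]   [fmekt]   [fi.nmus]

[psli] — violates constraint 3: syllable 1 onset /psl/ has 3 consonants (> 2) → ill-formed
[id.maf] — σ1 onset /∅/, coda /d/ ok; σ2 onset /m/, coda /f/ ok → well-formed
[mis.sud] — violates constraint 1: adjacent identical consonants /ss/ → ill-formed
[fmekt] — violates constraint 4: syllable 1 coda /kt/ has 2 consonants (> 1) → ill-formed
[fi.nmus] — violates constraint 2: syllable 2 onset /nm/: /n/ (nasal, 3) → /m/ (nasal, 3) does not rise → ill-formed
Well-formed: [id.maf] → 1.

1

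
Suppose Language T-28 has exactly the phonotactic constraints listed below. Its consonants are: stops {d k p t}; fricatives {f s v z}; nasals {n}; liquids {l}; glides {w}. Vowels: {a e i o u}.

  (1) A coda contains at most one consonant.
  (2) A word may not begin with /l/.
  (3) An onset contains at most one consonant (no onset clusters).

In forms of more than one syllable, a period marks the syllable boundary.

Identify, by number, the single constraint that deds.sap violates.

1

deds.sap: syllable 1 coda /ds/ has 2 consonants (> 1).
This is a violation of constraint 1: "A coda contains at most one consonant."
The remaining constraints (2, 3) are satisfied.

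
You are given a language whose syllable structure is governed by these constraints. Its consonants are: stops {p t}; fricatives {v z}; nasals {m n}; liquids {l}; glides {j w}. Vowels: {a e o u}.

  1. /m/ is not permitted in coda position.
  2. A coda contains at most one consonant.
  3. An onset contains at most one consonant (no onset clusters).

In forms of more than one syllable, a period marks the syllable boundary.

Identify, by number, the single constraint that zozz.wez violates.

zozz.wez: syllable 1 coda /zz/ has 2 consonants (> 1).
This is a violation of constraint 2: "A coda contains at most one consonant."
The remaining constraints (1, 3) are satisfied.

2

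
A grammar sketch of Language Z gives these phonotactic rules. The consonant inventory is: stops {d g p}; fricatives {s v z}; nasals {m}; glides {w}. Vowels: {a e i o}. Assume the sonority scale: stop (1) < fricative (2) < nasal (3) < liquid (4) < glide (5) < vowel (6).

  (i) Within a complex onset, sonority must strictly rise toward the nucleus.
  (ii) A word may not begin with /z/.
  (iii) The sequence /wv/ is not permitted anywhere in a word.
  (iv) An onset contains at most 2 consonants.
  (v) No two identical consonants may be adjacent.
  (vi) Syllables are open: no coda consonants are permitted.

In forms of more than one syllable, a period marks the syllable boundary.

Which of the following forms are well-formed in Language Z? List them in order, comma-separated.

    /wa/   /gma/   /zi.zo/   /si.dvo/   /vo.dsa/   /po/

/wa/ — σ1 onset /w/, coda /∅/ ok → well-formed
/gma/ — σ1 onset /gm/ (1→3 rises), coda /∅/ ok → well-formed
/zi.zo/ — violates constraint (ii): word begins with /z/ → ill-formed
/si.dvo/ — σ1 onset /s/, coda /∅/ ok; σ2 onset /dv/ (1→2 rises), coda /∅/ ok → well-formed
/vo.dsa/ — σ1 onset /v/, coda /∅/ ok; σ2 onset /ds/ (1→2 rises), coda /∅/ ok → well-formed
/po/ — σ1 onset /p/, coda /∅/ ok → well-formed

/wa/, /gma/, /si.dvo/, /vo.dsa/, /po/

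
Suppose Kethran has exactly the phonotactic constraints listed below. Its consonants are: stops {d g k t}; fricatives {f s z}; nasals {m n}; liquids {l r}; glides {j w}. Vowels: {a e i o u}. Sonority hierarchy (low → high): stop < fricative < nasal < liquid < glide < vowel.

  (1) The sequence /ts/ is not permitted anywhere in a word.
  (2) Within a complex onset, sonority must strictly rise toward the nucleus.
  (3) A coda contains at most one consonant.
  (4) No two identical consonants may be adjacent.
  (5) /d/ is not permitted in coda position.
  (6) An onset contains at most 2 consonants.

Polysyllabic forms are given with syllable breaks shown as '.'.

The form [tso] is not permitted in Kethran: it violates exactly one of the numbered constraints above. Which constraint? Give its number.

[tso]: contains banned sequence /ts/.
This is a violation of constraint 1: "The sequence /ts/ is not permitted anywhere in a word."
The remaining constraints (2, 3, 4, 5, 6) are satisfied.

1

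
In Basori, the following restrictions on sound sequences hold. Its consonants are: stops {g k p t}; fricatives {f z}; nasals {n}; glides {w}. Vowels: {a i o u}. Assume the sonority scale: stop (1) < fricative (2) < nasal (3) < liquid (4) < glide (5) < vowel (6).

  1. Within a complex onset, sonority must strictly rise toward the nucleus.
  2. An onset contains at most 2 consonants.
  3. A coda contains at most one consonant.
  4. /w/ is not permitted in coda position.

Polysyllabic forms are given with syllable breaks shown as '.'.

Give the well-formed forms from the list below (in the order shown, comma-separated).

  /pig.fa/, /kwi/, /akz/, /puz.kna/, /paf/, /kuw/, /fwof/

/pig.fa/ — σ1 onset /p/, coda /g/ ok; σ2 onset /f/, coda /∅/ ok → well-formed
/kwi/ — σ1 onset /kw/ (1→5 rises), coda /∅/ ok → well-formed
/akz/ — violates constraint 3: syllable 1 coda /kz/ has 2 consonants (> 1) → ill-formed
/puz.kna/ — σ1 onset /p/, coda /z/ ok; σ2 onset /kn/ (1→3 rises), coda /∅/ ok → well-formed
/paf/ — σ1 onset /p/, coda /f/ ok → well-formed
/kuw/ — violates constraint 4: syllable 1 coda contains /w/ → ill-formed
/fwof/ — σ1 onset /fw/ (2→5 rises), coda /f/ ok → well-formed

/pig.fa/, /kwi/, /puz.kna/, /paf/, /fwof/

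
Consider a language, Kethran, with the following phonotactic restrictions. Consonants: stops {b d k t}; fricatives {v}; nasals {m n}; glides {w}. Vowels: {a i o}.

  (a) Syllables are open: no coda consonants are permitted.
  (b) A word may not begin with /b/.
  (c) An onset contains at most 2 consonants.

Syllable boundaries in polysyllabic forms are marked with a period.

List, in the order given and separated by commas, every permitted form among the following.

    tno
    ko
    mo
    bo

tno — σ1 onset /tn/ (2C), coda /∅/ ok → permitted
ko — σ1 onset /k/, coda /∅/ ok → permitted
mo — σ1 onset /m/, coda /∅/ ok → permitted
bo — violates constraint (b): word begins with /b/ → not permitted

tno, ko, mo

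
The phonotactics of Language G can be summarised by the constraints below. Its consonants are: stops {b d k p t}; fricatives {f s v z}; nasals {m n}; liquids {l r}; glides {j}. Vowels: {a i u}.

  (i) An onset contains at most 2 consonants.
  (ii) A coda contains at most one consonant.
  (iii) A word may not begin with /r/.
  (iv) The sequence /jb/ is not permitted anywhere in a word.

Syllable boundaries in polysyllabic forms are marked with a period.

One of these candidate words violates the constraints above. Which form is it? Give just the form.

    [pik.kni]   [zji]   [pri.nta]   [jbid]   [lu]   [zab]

[jbid]

[pik.kni] — σ1 onset /p/, coda /k/ ok; σ2 onset /kn/ (2C), coda /∅/ ok → permitted
[zji] — σ1 onset /zj/ (2C), coda /∅/ ok → permitted
[pri.nta] — σ1 onset /pr/ (2C), coda /∅/ ok; σ2 onset /nt/ (2C), coda /∅/ ok → permitted
[jbid] — violates constraint (iv): contains banned sequence /jb/ → not permitted
[lu] — σ1 onset /l/, coda /∅/ ok → permitted
[zab] — σ1 onset /z/, coda /b/ ok → permitted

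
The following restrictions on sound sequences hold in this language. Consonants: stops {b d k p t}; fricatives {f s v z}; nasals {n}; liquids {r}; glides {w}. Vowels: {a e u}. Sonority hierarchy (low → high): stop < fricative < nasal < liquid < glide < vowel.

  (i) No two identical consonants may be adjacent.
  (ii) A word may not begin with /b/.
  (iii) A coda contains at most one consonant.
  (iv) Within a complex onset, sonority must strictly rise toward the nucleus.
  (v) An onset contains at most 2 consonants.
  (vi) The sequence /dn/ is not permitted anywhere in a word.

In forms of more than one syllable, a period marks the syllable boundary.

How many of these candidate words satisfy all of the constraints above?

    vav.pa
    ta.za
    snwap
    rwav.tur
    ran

4

vav.pa — σ1 onset /v/, coda /v/ ok; σ2 onset /p/, coda /∅/ ok → well-formed
ta.za — σ1 onset /t/, coda /∅/ ok; σ2 onset /z/, coda /∅/ ok → well-formed
snwap — violates constraint (v): syllable 1 onset /snw/ has 3 consonants (> 2) → ill-formed
rwav.tur — σ1 onset /rw/ (4→5 rises), coda /v/ ok; σ2 onset /t/, coda /r/ ok → well-formed
ran — σ1 onset /r/, coda /n/ ok → well-formed
Well-formed: vav.pa, ta.za, rwav.tur, ran → 4.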